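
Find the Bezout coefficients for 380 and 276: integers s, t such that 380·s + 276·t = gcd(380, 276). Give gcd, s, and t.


Euclidean algorithm on (380, 276) — divide until remainder is 0:
  380 = 1 · 276 + 104
  276 = 2 · 104 + 68
  104 = 1 · 68 + 36
  68 = 1 · 36 + 32
  36 = 1 · 32 + 4
  32 = 8 · 4 + 0
gcd(380, 276) = 4.
Track Bezout coefficients alongside the remainders: start with r₀ = 380 = a·1 + b·0 (s = 1, t = 0) and r₁ = 276 = a·0 + b·1 (s = 0, t = 1); each new remainder r_{k+1} = r_{k-1} − q_k·r_k inherits s_{k+1} = s_{k-1} − q_k·s_k, t_{k+1} = t_{k-1} − q_k·t_k, so r_k = a·s_k + b·t_k at every step:
  q = 1: r = 104, s = 1 − 1·0 = 1, t = 0 − 1·1 = -1  (check: 380·1 + 276·(-1) = 104)
  q = 2: r = 68, s = 0 − 2·1 = -2, t = 1 − 2·(-1) = 3  (check: 380·(-2) + 276·3 = 68)
  q = 1: r = 36, s = 1 − 1·(-2) = 3, t = -1 − 1·3 = -4  (check: 380·3 + 276·(-4) = 36)
  q = 1: r = 32, s = -2 − 1·3 = -5, t = 3 − 1·(-4) = 7  (check: 380·(-5) + 276·7 = 32)
  q = 1: r = 4, s = 3 − 1·(-5) = 8, t = -4 − 1·7 = -11  (check: 380·8 + 276·(-11) = 4)
The row with r = 4 (the gcd) gives the Bezout coefficients s = 8, t = -11.
Result: 380 · (8) + 276 · (-11) = 4.

gcd(380, 276) = 4; s = 8, t = -11 (check: 380·8 + 276·(-11) = 4).


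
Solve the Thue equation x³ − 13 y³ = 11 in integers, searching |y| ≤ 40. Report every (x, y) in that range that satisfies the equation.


The equation is x³ - 13y³ = 11. For fixed y, x³ = 13·y³ + 11, so a solution requires the RHS to be a perfect cube.
Strategy: iterate y from -40 to 40, compute RHS = 13·y³ + 11, and check whether it is a (positive or negative) perfect cube.
Check small values of y:
  y = 0: RHS = 11 is not a perfect cube.
  y = 1: RHS = 24 is not a perfect cube.
  y = -1: RHS = -2 is not a perfect cube.
  y = 2: RHS = 115 is not a perfect cube.
  y = -2: RHS = -93 is not a perfect cube.
  y = 3: RHS = 362 is not a perfect cube.
  y = -3: RHS = -340 is not a perfect cube.
Continuing the search up to |y| = 40 finds no solutions either.
No (x, y) in the scanned range satisfies the equation.

No integer solutions with |y| ≤ 40.


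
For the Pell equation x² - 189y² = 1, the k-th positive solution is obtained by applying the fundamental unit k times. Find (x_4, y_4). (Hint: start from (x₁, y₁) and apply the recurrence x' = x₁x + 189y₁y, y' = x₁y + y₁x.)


Step 1: Find the fundamental solution (x₁, y₁) of x² - 189y² = 1.
  Expand √189 as a continued fraction. a₀ = ⌊√189⌋ = 13; iterate m_{k+1} = d_k·a_k − m_k, d_{k+1} = (189 − m_{k+1}²)/d_k, a_{k+1} = ⌊(a₀ + m_{k+1})/d_{k+1}⌋ (starting m₀ = 0, d₀ = 1), with convergents p_k = a_k·p_{k-1} + p_{k-2}, q_k = a_k·q_{k-1} + q_{k-2} (p₋₁ = 1, q₋₁ = 0):
  k = 0: a₀ = 13; p₀/q₀ = 13/1; p₀² − 189·q₀² = 169 − 189 = -20.
  k = 1: m = 13, d = 20, a = ⌊(13 + 13)/20⌋ = 1; p/q = (1·13 + 1)/(1·1 + 0) = 14/1; p² − 189·q² = 196 − 189 = 7.
  k = 2: m = 7, d = 7, a = ⌊(13 + 7)/7⌋ = 2; p/q = (2·14 + 13)/(2·1 + 1) = 41/3; p² − 189·q² = 1681 − 1701 = -20.
  k = 3: m = 7, d = 20, a = ⌊(13 + 7)/20⌋ = 1; p/q = (1·41 + 14)/(1·3 + 1) = 55/4; p² − 189·q² = 3025 − 3024 = 1.
  The first convergent with p² − 189·q² = 1 gives the fundamental solution (x₁, y₁) = (55, 4).
Step 2: Apply the recurrence (x_{n+1}, y_{n+1}) = (x₁x_n + 189y₁y_n, x₁y_n + y₁x_n) repeatedly.
  From (x_1, y_1) = (55, 4): x_2 = 55·55 + 189·4·4 = 6049; y_2 = 55·4 + 4·55 = 440.
  From (x_2, y_2) = (6049, 440): x_3 = 55·6049 + 189·4·440 = 665335; y_3 = 55·440 + 4·6049 = 48396.
  From (x_3, y_3) = (665335, 48396): x_4 = 55·665335 + 189·4·48396 = 73180801; y_4 = 55·48396 + 4·665335 = 5323120.
Step 3: Verify x_4² - 189·y_4² = 5355429635001601 - 5355429635001600 = 1 (should be 1). ✓

(x_1, y_1) = (55, 4); (x_4, y_4) = (73180801, 5323120).


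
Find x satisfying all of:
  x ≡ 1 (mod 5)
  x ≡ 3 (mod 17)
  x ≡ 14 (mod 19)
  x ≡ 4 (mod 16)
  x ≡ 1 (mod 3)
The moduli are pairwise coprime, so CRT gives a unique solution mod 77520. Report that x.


Product of moduli M = 5 · 17 · 19 · 16 · 3 = 77520.
Merge one congruence at a time:
  Start: x ≡ 1 (mod 5).
  Combine with x ≡ 3 (mod 17); new modulus lcm = 85.
    Write x = 1 + 5·t and substitute into x ≡ 3 (mod 17): 5·t ≡ 3 − 1 = 2 (mod 17).
    The inverse of 5 mod 17 is 7 (since 5·7 = 35 = 2·17 + 1), so t ≡ 7·2 = 14 ≡ 14 (mod 17).
    Then x = 1 + 5·14 = 71, valid modulo lcm(5, 17) = 85: x ≡ 71 (mod 85).
  Combine with x ≡ 14 (mod 19); new modulus lcm = 1615.
    Write x = 71 + 85·t and substitute into x ≡ 14 (mod 19): 85·t ≡ 14 − 71 = -57 (mod 19).
    Reduce coefficients mod 19: 9·t ≡ 0 (mod 19).
    The inverse of 9 mod 19 is 17 (since 9·17 = 153 = 8·19 + 1), so t ≡ 17·0 = 0 ≡ 0 (mod 19).
    Then x = 71 + 85·0 = 71, valid modulo lcm(85, 19) = 1615: x ≡ 71 (mod 1615).
  Combine with x ≡ 4 (mod 16); new modulus lcm = 25840.
    Write x = 71 + 1615·t and substitute into x ≡ 4 (mod 16): 1615·t ≡ 4 − 71 = -67 (mod 16).
    Reduce coefficients mod 16: 15·t ≡ 13 (mod 16).
    The inverse of 15 mod 16 is 15 (since 15·15 = 225 = 14·16 + 1), so t ≡ 15·13 = 195 ≡ 3 (mod 16).
    Then x = 71 + 1615·3 = 4916, valid modulo lcm(1615, 16) = 25840: x ≡ 4916 (mod 25840).
  Combine with x ≡ 1 (mod 3); new modulus lcm = 77520.
    Write x = 4916 + 25840·t and substitute into x ≡ 1 (mod 3): 25840·t ≡ 1 − 4916 = -4915 (mod 3).
    Reduce coefficients mod 3: 1·t ≡ 2 (mod 3).
    So t ≡ 2 (mod 3).
    Then x = 4916 + 25840·2 = 56596, valid modulo lcm(25840, 3) = 77520: x ≡ 56596 (mod 77520).
Verify against each original: 56596 mod 5 = 1, 56596 mod 17 = 3, 56596 mod 19 = 14, 56596 mod 16 = 4, 56596 mod 3 = 1.

x ≡ 56596 (mod 77520).


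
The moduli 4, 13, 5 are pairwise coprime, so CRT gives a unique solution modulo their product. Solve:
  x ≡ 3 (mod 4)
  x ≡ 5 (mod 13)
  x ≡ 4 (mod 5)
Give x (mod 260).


Moduli 4, 13, 5 are pairwise coprime; by CRT there is a unique solution modulo M = 4 · 13 · 5 = 260.
Solve pairwise, accumulating the modulus:
  Start with x ≡ 3 (mod 4).
  Combine with x ≡ 5 (mod 13): since gcd(4, 13) = 1, we get a unique residue mod 52.
    Write x = 3 + 4·t and substitute into x ≡ 5 (mod 13): 4·t ≡ 5 − 3 = 2 (mod 13).
    The inverse of 4 mod 13 is 10 (since 4·10 = 40 = 3·13 + 1), so t ≡ 10·2 = 20 ≡ 7 (mod 13).
    Then x = 3 + 4·7 = 31, valid modulo lcm(4, 13) = 52: x ≡ 31 (mod 52).
  Combine with x ≡ 4 (mod 5): since gcd(52, 5) = 1, we get a unique residue mod 260.
    Write x = 31 + 52·t and substitute into x ≡ 4 (mod 5): 52·t ≡ 4 − 31 = -27 (mod 5).
    Reduce coefficients mod 5: 2·t ≡ 3 (mod 5).
    The inverse of 2 mod 5 is 3 (since 2·3 = 6 = 1·5 + 1), so t ≡ 3·3 = 9 ≡ 4 (mod 5).
    Then x = 31 + 52·4 = 239, valid modulo lcm(52, 5) = 260: x ≡ 239 (mod 260).
Verify: 239 mod 4 = 3 ✓, 239 mod 13 = 5 ✓, 239 mod 5 = 4 ✓.

x ≡ 239 (mod 260).


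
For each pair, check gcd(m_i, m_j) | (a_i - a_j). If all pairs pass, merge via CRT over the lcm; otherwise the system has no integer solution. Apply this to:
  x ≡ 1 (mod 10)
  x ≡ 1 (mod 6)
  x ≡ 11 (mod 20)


Moduli 10, 6, 20 are not pairwise coprime, so CRT works modulo lcm(m_i) when all pairwise compatibility conditions hold.
Pairwise compatibility: gcd(m_i, m_j) must divide a_i - a_j for every pair.
Merge one congruence at a time:
  Start: x ≡ 1 (mod 10).
  Combine with x ≡ 1 (mod 6): gcd(10, 6) = 2; 1 - 1 = 0, which IS divisible by 2, so compatible.
    Write x = 1 + 10·t and substitute into x ≡ 1 (mod 6): 10·t ≡ 1 − 1 = 0 (mod 6).
    Divide the congruence (and modulus) by g = 2: 5·t ≡ 0 (mod 3).
    Reduce coefficients mod 3: 2·t ≡ 0 (mod 3).
    The inverse of 2 mod 3 is 2 (since 2·2 = 4 = 1·3 + 1), so t ≡ 2·0 = 0 ≡ 0 (mod 3).
    Then x = 1 + 10·0 = 1, valid modulo lcm(10, 6) = 30: x ≡ 1 (mod 30).
  Combine with x ≡ 11 (mod 20): gcd(30, 20) = 10; 11 - 1 = 10, which IS divisible by 10, so compatible.
    Write x = 1 + 30·t and substitute into x ≡ 11 (mod 20): 30·t ≡ 11 − 1 = 10 (mod 20).
    Divide the congruence (and modulus) by g = 10: 3·t ≡ 1 (mod 2).
    Reduce coefficients mod 2: 1·t ≡ 1 (mod 2).
    So t ≡ 1 (mod 2).
    Then x = 1 + 30·1 = 31, valid modulo lcm(30, 20) = 60: x ≡ 31 (mod 60).
Verify: 31 mod 10 = 1, 31 mod 6 = 1, 31 mod 20 = 11.

x ≡ 31 (mod 60).


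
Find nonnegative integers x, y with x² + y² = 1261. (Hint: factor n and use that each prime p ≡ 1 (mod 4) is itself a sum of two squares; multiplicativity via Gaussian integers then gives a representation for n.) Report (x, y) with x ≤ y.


Step 1: Factor n = 1261 = 13 · 97.
Step 2: Check the mod-4 condition on each prime factor: 13 ≡ 1 (mod 4), exponent 1; 97 ≡ 1 (mod 4), exponent 1.
All primes ≡ 3 (mod 4) appear to even exponent (or don't appear), so by the two-squares theorem n IS expressible as a sum of two squares.
Step 3: Build a representation. Here n = 13 · 97 is a product of primes ≡ 1 (mod 4). Each prime p ≡ 1 (mod 4) is itself a sum of two squares; find a² by testing p − a² for a perfect square:
  13: 13 − 1² = 12, 13 − 2² = 9 = 3² ⇒ 13 = 2² + 3².
  97: 97 − 1² = 96, 97 − 2² = 93, 97 − 3² = 88, 97 − 4² = 81 = 9² ⇒ 97 = 4² + 9².
  Combine using the Brahmagupta–Fibonacci identity (a² + b²)(c² + d²) = (ac − bd)² + (ad + bc)² = (ac + bd)² + (ad − bc)²:
  13 · 97 = 1261: from (2² + 3²)(4² + 9²), take (2·4 − 3·9, 2·9 + 3·4) = (8 − 27, 18 + 12) = (-19, 30); dropping signs (only squares matter) gives (19, 30); check 19² + 30² = 361 + 900 = 1261 ✓.
Step 4: Order so x ≤ y and verify: 19² + 30² = 361 + 900 = 1261 = n. ✓

n = 1261 = 19² + 30² (one valid representation with x ≤ y).


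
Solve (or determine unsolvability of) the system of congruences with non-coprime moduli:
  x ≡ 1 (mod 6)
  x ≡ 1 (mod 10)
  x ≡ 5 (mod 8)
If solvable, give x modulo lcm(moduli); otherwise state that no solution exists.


Moduli 6, 10, 8 are not pairwise coprime, so CRT works modulo lcm(m_i) when all pairwise compatibility conditions hold.
Pairwise compatibility: gcd(m_i, m_j) must divide a_i - a_j for every pair.
Merge one congruence at a time:
  Start: x ≡ 1 (mod 6).
  Combine with x ≡ 1 (mod 10): gcd(6, 10) = 2; 1 - 1 = 0, which IS divisible by 2, so compatible.
    Write x = 1 + 6·t and substitute into x ≡ 1 (mod 10): 6·t ≡ 1 − 1 = 0 (mod 10).
    Divide the congruence (and modulus) by g = 2: 3·t ≡ 0 (mod 5).
    The inverse of 3 mod 5 is 2 (since 3·2 = 6 = 1·5 + 1), so t ≡ 2·0 = 0 ≡ 0 (mod 5).
    Then x = 1 + 6·0 = 1, valid modulo lcm(6, 10) = 30: x ≡ 1 (mod 30).
  Combine with x ≡ 5 (mod 8): gcd(30, 8) = 2; 5 - 1 = 4, which IS divisible by 2, so compatible.
    Write x = 1 + 30·t and substitute into x ≡ 5 (mod 8): 30·t ≡ 5 − 1 = 4 (mod 8).
    Divide the congruence (and modulus) by g = 2: 15·t ≡ 2 (mod 4).
    Reduce coefficients mod 4: 3·t ≡ 2 (mod 4).
    The inverse of 3 mod 4 is 3 (since 3·3 = 9 = 2·4 + 1), so t ≡ 3·2 = 6 ≡ 2 (mod 4).
    Then x = 1 + 30·2 = 61, valid modulo lcm(30, 8) = 120: x ≡ 61 (mod 120).
Verify: 61 mod 6 = 1, 61 mod 10 = 1, 61 mod 8 = 5.

x ≡ 61 (mod 120).


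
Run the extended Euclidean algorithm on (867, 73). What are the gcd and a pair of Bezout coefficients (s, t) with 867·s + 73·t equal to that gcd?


Euclidean algorithm on (867, 73) — divide until remainder is 0:
  867 = 11 · 73 + 64
  73 = 1 · 64 + 9
  64 = 7 · 9 + 1
  9 = 9 · 1 + 0
gcd(867, 73) = 1.
Track Bezout coefficients alongside the remainders: start with r₀ = 867 = a·1 + b·0 (s = 1, t = 0) and r₁ = 73 = a·0 + b·1 (s = 0, t = 1); each new remainder r_{k+1} = r_{k-1} − q_k·r_k inherits s_{k+1} = s_{k-1} − q_k·s_k, t_{k+1} = t_{k-1} − q_k·t_k, so r_k = a·s_k + b·t_k at every step:
  q = 11: r = 64, s = 1 − 11·0 = 1, t = 0 − 11·1 = -11  (check: 867·1 + 73·(-11) = 64)
  q = 1: r = 9, s = 0 − 1·1 = -1, t = 1 − 1·(-11) = 12  (check: 867·(-1) + 73·12 = 9)
  q = 7: r = 1, s = 1 − 7·(-1) = 8, t = -11 − 7·12 = -95  (check: 867·8 + 73·(-95) = 1)
The row with r = 1 (the gcd) gives the Bezout coefficients s = 8, t = -95.
Result: 867 · (8) + 73 · (-95) = 1.

gcd(867, 73) = 1; s = 8, t = -95 (check: 867·8 + 73·(-95) = 1).


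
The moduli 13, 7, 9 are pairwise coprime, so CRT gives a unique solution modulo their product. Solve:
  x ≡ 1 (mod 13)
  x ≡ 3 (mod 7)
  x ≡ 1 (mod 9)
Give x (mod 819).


Moduli 13, 7, 9 are pairwise coprime; by CRT there is a unique solution modulo M = 13 · 7 · 9 = 819.
Solve pairwise, accumulating the modulus:
  Start with x ≡ 1 (mod 13).
  Combine with x ≡ 3 (mod 7): since gcd(13, 7) = 1, we get a unique residue mod 91.
    Write x = 1 + 13·t and substitute into x ≡ 3 (mod 7): 13·t ≡ 3 − 1 = 2 (mod 7).
    Reduce coefficients mod 7: 6·t ≡ 2 (mod 7).
    The inverse of 6 mod 7 is 6 (since 6·6 = 36 = 5·7 + 1), so t ≡ 6·2 = 12 ≡ 5 (mod 7).
    Then x = 1 + 13·5 = 66, valid modulo lcm(13, 7) = 91: x ≡ 66 (mod 91).
  Combine with x ≡ 1 (mod 9): since gcd(91, 9) = 1, we get a unique residue mod 819.
    Write x = 66 + 91·t and substitute into x ≡ 1 (mod 9): 91·t ≡ 1 − 66 = -65 (mod 9).
    Reduce coefficients mod 9: 1·t ≡ 7 (mod 9).
    So t ≡ 7 (mod 9).
    Then x = 66 + 91·7 = 703, valid modulo lcm(91, 9) = 819: x ≡ 703 (mod 819).
Verify: 703 mod 13 = 1 ✓, 703 mod 7 = 3 ✓, 703 mod 9 = 1 ✓.

x ≡ 703 (mod 819).


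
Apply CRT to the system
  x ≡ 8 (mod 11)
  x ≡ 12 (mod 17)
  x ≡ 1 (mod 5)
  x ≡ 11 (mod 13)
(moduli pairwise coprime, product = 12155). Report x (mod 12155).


Product of moduli M = 11 · 17 · 5 · 13 = 12155.
Merge one congruence at a time:
  Start: x ≡ 8 (mod 11).
  Combine with x ≡ 12 (mod 17); new modulus lcm = 187.
    Write x = 8 + 11·t and substitute into x ≡ 12 (mod 17): 11·t ≡ 12 − 8 = 4 (mod 17).
    The inverse of 11 mod 17 is 14 (since 11·14 = 154 = 9·17 + 1), so t ≡ 14·4 = 56 ≡ 5 (mod 17).
    Then x = 8 + 11·5 = 63, valid modulo lcm(11, 17) = 187: x ≡ 63 (mod 187).
  Combine with x ≡ 1 (mod 5); new modulus lcm = 935.
    Write x = 63 + 187·t and substitute into x ≡ 1 (mod 5): 187·t ≡ 1 − 63 = -62 (mod 5).
    Reduce coefficients mod 5: 2·t ≡ 3 (mod 5).
    The inverse of 2 mod 5 is 3 (since 2·3 = 6 = 1·5 + 1), so t ≡ 3·3 = 9 ≡ 4 (mod 5).
    Then x = 63 + 187·4 = 811, valid modulo lcm(187, 5) = 935: x ≡ 811 (mod 935).
  Combine with x ≡ 11 (mod 13); new modulus lcm = 12155.
    Write x = 811 + 935·t and substitute into x ≡ 11 (mod 13): 935·t ≡ 11 − 811 = -800 (mod 13).
    Reduce coefficients mod 13: 12·t ≡ 6 (mod 13).
    The inverse of 12 mod 13 is 12 (since 12·12 = 144 = 11·13 + 1), so t ≡ 12·6 = 72 ≡ 7 (mod 13).
    Then x = 811 + 935·7 = 7356, valid modulo lcm(935, 13) = 12155: x ≡ 7356 (mod 12155).
Verify against each original: 7356 mod 11 = 8, 7356 mod 17 = 12, 7356 mod 5 = 1, 7356 mod 13 = 11.

x ≡ 7356 (mod 12155).


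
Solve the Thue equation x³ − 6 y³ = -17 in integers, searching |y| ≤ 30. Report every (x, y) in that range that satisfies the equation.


The equation is x³ - 6y³ = -17. For fixed y, x³ = 6·y³ − 17, so a solution requires the RHS to be a perfect cube.
Strategy: iterate y from -30 to 30, compute RHS = 6·y³ − 17, and check whether it is a (positive or negative) perfect cube.
Check small values of y:
  y = 0: RHS = -17 is not a perfect cube.
  y = 1: RHS = -11 is not a perfect cube.
  y = -1: RHS = -23 is not a perfect cube.
  y = 2: RHS = 31 is not a perfect cube.
  y = -2: RHS = -65 is not a perfect cube.
  y = 3: RHS = 145 is not a perfect cube.
  y = -3: RHS = -179 is not a perfect cube.
Continuing the search up to |y| = 30 finds no solutions either.
No (x, y) in the scanned range satisfies the equation.

No integer solutions with |y| ≤ 30.


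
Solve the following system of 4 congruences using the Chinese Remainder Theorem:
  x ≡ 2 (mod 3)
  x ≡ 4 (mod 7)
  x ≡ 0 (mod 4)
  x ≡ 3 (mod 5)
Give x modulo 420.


Product of moduli M = 3 · 7 · 4 · 5 = 420.
Merge one congruence at a time:
  Start: x ≡ 2 (mod 3).
  Combine with x ≡ 4 (mod 7); new modulus lcm = 21.
    Write x = 2 + 3·t and substitute into x ≡ 4 (mod 7): 3·t ≡ 4 − 2 = 2 (mod 7).
    The inverse of 3 mod 7 is 5 (since 3·5 = 15 = 2·7 + 1), so t ≡ 5·2 = 10 ≡ 3 (mod 7).
    Then x = 2 + 3·3 = 11, valid modulo lcm(3, 7) = 21: x ≡ 11 (mod 21).
  Combine with x ≡ 0 (mod 4); new modulus lcm = 84.
    Write x = 11 + 21·t and substitute into x ≡ 0 (mod 4): 21·t ≡ 0 − 11 = -11 (mod 4).
    Reduce coefficients mod 4: 1·t ≡ 1 (mod 4).
    So t ≡ 1 (mod 4).
    Then x = 11 + 21·1 = 32, valid modulo lcm(21, 4) = 84: x ≡ 32 (mod 84).
  Combine with x ≡ 3 (mod 5); new modulus lcm = 420.
    Write x = 32 + 84·t and substitute into x ≡ 3 (mod 5): 84·t ≡ 3 − 32 = -29 (mod 5).
    Reduce coefficients mod 5: 4·t ≡ 1 (mod 5).
    The inverse of 4 mod 5 is 4 (since 4·4 = 16 = 3·5 + 1), so t ≡ 4·1 = 4 ≡ 4 (mod 5).
    Then x = 32 + 84·4 = 368, valid modulo lcm(84, 5) = 420: x ≡ 368 (mod 420).
Verify against each original: 368 mod 3 = 2, 368 mod 7 = 4, 368 mod 4 = 0, 368 mod 5 = 3.

x ≡ 368 (mod 420).


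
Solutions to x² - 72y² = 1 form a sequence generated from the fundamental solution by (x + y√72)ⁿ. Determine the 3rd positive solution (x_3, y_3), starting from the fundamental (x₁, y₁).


Step 1: Find the fundamental solution (x₁, y₁) of x² - 72y² = 1.
  Expand √72 as a continued fraction. a₀ = ⌊√72⌋ = 8; iterate m_{k+1} = d_k·a_k − m_k, d_{k+1} = (72 − m_{k+1}²)/d_k, a_{k+1} = ⌊(a₀ + m_{k+1})/d_{k+1}⌋ (starting m₀ = 0, d₀ = 1), with convergents p_k = a_k·p_{k-1} + p_{k-2}, q_k = a_k·q_{k-1} + q_{k-2} (p₋₁ = 1, q₋₁ = 0):
  k = 0: a₀ = 8; p₀/q₀ = 8/1; p₀² − 72·q₀² = 64 − 72 = -8.
  k = 1: m = 8, d = 8, a = ⌊(8 + 8)/8⌋ = 2; p/q = (2·8 + 1)/(2·1 + 0) = 17/2; p² − 72·q² = 289 − 288 = 1.
  The first convergent with p² − 72·q² = 1 gives the fundamental solution (x₁, y₁) = (17, 2).
Step 2: Apply the recurrence (x_{n+1}, y_{n+1}) = (x₁x_n + 72y₁y_n, x₁y_n + y₁x_n) repeatedly.
  From (x_1, y_1) = (17, 2): x_2 = 17·17 + 72·2·2 = 577; y_2 = 17·2 + 2·17 = 68.
  From (x_2, y_2) = (577, 68): x_3 = 17·577 + 72·2·68 = 19601; y_3 = 17·68 + 2·577 = 2310.
Step 3: Verify x_3² - 72·y_3² = 384199201 - 384199200 = 1 (should be 1). ✓

(x_1, y_1) = (17, 2); (x_3, y_3) = (19601, 2310).


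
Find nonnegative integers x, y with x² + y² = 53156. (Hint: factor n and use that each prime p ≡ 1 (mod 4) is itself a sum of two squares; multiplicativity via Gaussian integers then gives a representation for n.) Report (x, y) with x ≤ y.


Step 1: Factor n = 53156 = 2^2 · 97 · 137.
Step 2: Check the mod-4 condition on each prime factor: 2 = 2 (special); 97 ≡ 1 (mod 4), exponent 1; 137 ≡ 1 (mod 4), exponent 1.
All primes ≡ 3 (mod 4) appear to even exponent (or don't appear), so by the two-squares theorem n IS expressible as a sum of two squares.
Step 3: Build a representation. Group n = k² · m with k = 2 and m = 97 · 137 = 13289 (a product of primes ≡ 1 (mod 4)); a representation of m scales to one of n via (k·x)² + (k·y)² = k²(x² + y²). Each prime p ≡ 1 (mod 4) is itself a sum of two squares; find a² by testing p − a² for a perfect square:
  97: 97 − 1² = 96, 97 − 2² = 93, 97 − 3² = 88, 97 − 4² = 81 = 9² ⇒ 97 = 4² + 9².
  137: 137 − 1² = 136, 137 − 2² = 133, 137 − 3² = 128, 137 − 4² = 121 = 11² ⇒ 137 = 4² + 11².
  Combine using the Brahmagupta–Fibonacci identity (a² + b²)(c² + d²) = (ac − bd)² + (ad + bc)² = (ac + bd)² + (ad − bc)²:
  97 · 137 = 13289: from (4² + 9²)(4² + 11²), take (4·4 − 9·11, 4·11 + 9·4) = (16 − 99, 44 + 36) = (-83, 80); dropping signs (only squares matter) gives (83, 80); check 83² + 80² = 6889 + 6400 = 13289 ✓.
  Scale by k = 2: (2·83, 2·80) = (166, 160).
Step 4: Order so x ≤ y and verify: 160² + 166² = 25600 + 27556 = 53156 = n. ✓

n = 53156 = 160² + 166² (one valid representation with x ≤ y).


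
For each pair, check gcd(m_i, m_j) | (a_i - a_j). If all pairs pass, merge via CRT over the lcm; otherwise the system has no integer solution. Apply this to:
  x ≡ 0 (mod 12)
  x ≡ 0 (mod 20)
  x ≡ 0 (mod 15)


Moduli 12, 20, 15 are not pairwise coprime, so CRT works modulo lcm(m_i) when all pairwise compatibility conditions hold.
Pairwise compatibility: gcd(m_i, m_j) must divide a_i - a_j for every pair.
Merge one congruence at a time:
  Start: x ≡ 0 (mod 12).
  Combine with x ≡ 0 (mod 20): gcd(12, 20) = 4; 0 - 0 = 0, which IS divisible by 4, so compatible.
    Write x = 0 + 12·t and substitute into x ≡ 0 (mod 20): 12·t ≡ 0 − 0 = 0 (mod 20).
    Divide the congruence (and modulus) by g = 4: 3·t ≡ 0 (mod 5).
    The inverse of 3 mod 5 is 2 (since 3·2 = 6 = 1·5 + 1), so t ≡ 2·0 = 0 ≡ 0 (mod 5).
    Then x = 0 + 12·0 = 0, valid modulo lcm(12, 20) = 60: x ≡ 0 (mod 60).
  Combine with x ≡ 0 (mod 15): gcd(60, 15) = 15; 0 - 0 = 0, which IS divisible by 15, so compatible.
    Write x = 0 + 60·t and substitute into x ≡ 0 (mod 15): 60·t ≡ 0 − 0 = 0 (mod 15).
    Divide the congruence (and modulus) by g = 15: 4·t ≡ 0 (mod 1).
    Modulo 1 every t works; take t = 0.
    Then x = 0 + 60·0 = 0, valid modulo lcm(60, 15) = 60: x ≡ 0 (mod 60).
Verify: 0 mod 12 = 0, 0 mod 20 = 0, 0 mod 15 = 0.

x ≡ 0 (mod 60).


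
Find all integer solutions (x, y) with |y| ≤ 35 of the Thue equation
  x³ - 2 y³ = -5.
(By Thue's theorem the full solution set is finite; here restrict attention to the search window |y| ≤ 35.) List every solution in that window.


The equation is x³ - 2y³ = -5. For fixed y, x³ = 2·y³ − 5, so a solution requires the RHS to be a perfect cube.
Strategy: iterate y from -35 to 35, compute RHS = 2·y³ − 5, and check whether it is a (positive or negative) perfect cube.
Check small values of y:
  y = 0: RHS = -5 is not a perfect cube.
  y = 1: RHS = -3 is not a perfect cube.
  y = -1: RHS = -7 is not a perfect cube.
  y = 2: RHS = 11 is not a perfect cube.
  y = -2: RHS = -21 is not a perfect cube.
  y = 3: RHS = 49 is not a perfect cube.
  y = -3: RHS = -59 is not a perfect cube.
Continuing the search up to |y| = 35 finds no solutions either.
No (x, y) in the scanned range satisfies the equation.

No integer solutions with |y| ≤ 35.


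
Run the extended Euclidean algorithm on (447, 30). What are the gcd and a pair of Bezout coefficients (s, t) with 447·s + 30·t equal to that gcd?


Euclidean algorithm on (447, 30) — divide until remainder is 0:
  447 = 14 · 30 + 27
  30 = 1 · 27 + 3
  27 = 9 · 3 + 0
gcd(447, 30) = 3.
Track Bezout coefficients alongside the remainders: start with r₀ = 447 = a·1 + b·0 (s = 1, t = 0) and r₁ = 30 = a·0 + b·1 (s = 0, t = 1); each new remainder r_{k+1} = r_{k-1} − q_k·r_k inherits s_{k+1} = s_{k-1} − q_k·s_k, t_{k+1} = t_{k-1} − q_k·t_k, so r_k = a·s_k + b·t_k at every step:
  q = 14: r = 27, s = 1 − 14·0 = 1, t = 0 − 14·1 = -14  (check: 447·1 + 30·(-14) = 27)
  q = 1: r = 3, s = 0 − 1·1 = -1, t = 1 − 1·(-14) = 15  (check: 447·(-1) + 30·15 = 3)
The row with r = 3 (the gcd) gives the Bezout coefficients s = -1, t = 15.
Result: 447 · (-1) + 30 · (15) = 3.

gcd(447, 30) = 3; s = -1, t = 15 (check: 447·(-1) + 30·15 = 3).


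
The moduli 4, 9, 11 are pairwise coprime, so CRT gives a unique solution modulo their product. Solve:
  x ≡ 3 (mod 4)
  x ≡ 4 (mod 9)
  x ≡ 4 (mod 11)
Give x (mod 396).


Moduli 4, 9, 11 are pairwise coprime; by CRT there is a unique solution modulo M = 4 · 9 · 11 = 396.
Solve pairwise, accumulating the modulus:
  Start with x ≡ 3 (mod 4).
  Combine with x ≡ 4 (mod 9): since gcd(4, 9) = 1, we get a unique residue mod 36.
    Write x = 3 + 4·t and substitute into x ≡ 4 (mod 9): 4·t ≡ 4 − 3 = 1 (mod 9).
    The inverse of 4 mod 9 is 7 (since 4·7 = 28 = 3·9 + 1), so t ≡ 7·1 = 7 ≡ 7 (mod 9).
    Then x = 3 + 4·7 = 31, valid modulo lcm(4, 9) = 36: x ≡ 31 (mod 36).
  Combine with x ≡ 4 (mod 11): since gcd(36, 11) = 1, we get a unique residue mod 396.
    Write x = 31 + 36·t and substitute into x ≡ 4 (mod 11): 36·t ≡ 4 − 31 = -27 (mod 11).
    Reduce coefficients mod 11: 3·t ≡ 6 (mod 11).
    The inverse of 3 mod 11 is 4 (since 3·4 = 12 = 1·11 + 1), so t ≡ 4·6 = 24 ≡ 2 (mod 11).
    Then x = 31 + 36·2 = 103, valid modulo lcm(36, 11) = 396: x ≡ 103 (mod 396).
Verify: 103 mod 4 = 3 ✓, 103 mod 9 = 4 ✓, 103 mod 11 = 4 ✓.

x ≡ 103 (mod 396).


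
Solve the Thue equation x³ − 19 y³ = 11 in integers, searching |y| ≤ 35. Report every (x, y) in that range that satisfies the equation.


The equation is x³ - 19y³ = 11. For fixed y, x³ = 19·y³ + 11, so a solution requires the RHS to be a perfect cube.
Strategy: iterate y from -35 to 35, compute RHS = 19·y³ + 11, and check whether it is a (positive or negative) perfect cube.
Check small values of y:
  y = 0: RHS = 11 is not a perfect cube.
  y = 1: RHS = 30 is not a perfect cube.
  y = -1: RHS = -8 = (-2)³ ⇒ x = -2 works.
  y = 2: RHS = 163 is not a perfect cube.
  y = -2: RHS = -141 is not a perfect cube.
  y = 3: RHS = 524 is not a perfect cube.
  y = -3: RHS = -502 is not a perfect cube.
Continuing the search up to |y| = 35 finds no further solutions beyond those listed.
Collected solutions: (-2, -1).

Solutions (with |y| ≤ 35): (-2, -1).


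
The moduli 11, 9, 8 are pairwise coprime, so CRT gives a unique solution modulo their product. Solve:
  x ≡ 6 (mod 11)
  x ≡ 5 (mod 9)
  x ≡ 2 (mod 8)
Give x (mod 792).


Moduli 11, 9, 8 are pairwise coprime; by CRT there is a unique solution modulo M = 11 · 9 · 8 = 792.
Solve pairwise, accumulating the modulus:
  Start with x ≡ 6 (mod 11).
  Combine with x ≡ 5 (mod 9): since gcd(11, 9) = 1, we get a unique residue mod 99.
    Write x = 6 + 11·t and substitute into x ≡ 5 (mod 9): 11·t ≡ 5 − 6 = -1 (mod 9).
    Reduce coefficients mod 9: 2·t ≡ 8 (mod 9).
    The inverse of 2 mod 9 is 5 (since 2·5 = 10 = 1·9 + 1), so t ≡ 5·8 = 40 ≡ 4 (mod 9).
    Then x = 6 + 11·4 = 50, valid modulo lcm(11, 9) = 99: x ≡ 50 (mod 99).
  Combine with x ≡ 2 (mod 8): since gcd(99, 8) = 1, we get a unique residue mod 792.
    Write x = 50 + 99·t and substitute into x ≡ 2 (mod 8): 99·t ≡ 2 − 50 = -48 (mod 8).
    Reduce coefficients mod 8: 3·t ≡ 0 (mod 8).
    The inverse of 3 mod 8 is 3 (since 3·3 = 9 = 1·8 + 1), so t ≡ 3·0 = 0 ≡ 0 (mod 8).
    Then x = 50 + 99·0 = 50, valid modulo lcm(99, 8) = 792: x ≡ 50 (mod 792).
Verify: 50 mod 11 = 6 ✓, 50 mod 9 = 5 ✓, 50 mod 8 = 2 ✓.

x ≡ 50 (mod 792).


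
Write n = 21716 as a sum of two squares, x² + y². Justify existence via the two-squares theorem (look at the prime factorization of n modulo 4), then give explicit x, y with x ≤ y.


Step 1: Factor n = 21716 = 2^2 · 61 · 89.
Step 2: Check the mod-4 condition on each prime factor: 2 = 2 (special); 61 ≡ 1 (mod 4), exponent 1; 89 ≡ 1 (mod 4), exponent 1.
All primes ≡ 3 (mod 4) appear to even exponent (or don't appear), so by the two-squares theorem n IS expressible as a sum of two squares.
Step 3: Build a representation. Group n = k² · m with k = 2 and m = 61 · 89 = 5429 (a product of primes ≡ 1 (mod 4)); a representation of m scales to one of n via (k·x)² + (k·y)² = k²(x² + y²). Each prime p ≡ 1 (mod 4) is itself a sum of two squares; find a² by testing p − a² for a perfect square:
  61: 61 − 1² = 60, 61 − 2² = 57, 61 − 3² = 52, 61 − 4² = 45, 61 − 5² = 36 = 6² ⇒ 61 = 5² + 6².
  89: 89 − 1² = 88, 89 − 2² = 85, 89 − 3² = 80, 89 − 4² = 73, 89 − 5² = 64 = 8² ⇒ 89 = 5² + 8².
  Combine using the Brahmagupta–Fibonacci identity (a² + b²)(c² + d²) = (ac − bd)² + (ad + bc)² = (ac + bd)² + (ad − bc)²:
  61 · 89 = 5429: from (5² + 6²)(5² + 8²), take (5·5 − 6·8, 5·8 + 6·5) = (25 − 48, 40 + 30) = (-23, 70); dropping signs (only squares matter) gives (23, 70); check 23² + 70² = 529 + 4900 = 5429 ✓.
  Scale by k = 2: (2·23, 2·70) = (46, 140).
Step 4: Order so x ≤ y and verify: 46² + 140² = 2116 + 19600 = 21716 = n. ✓

n = 21716 = 46² + 140² (one valid representation with x ≤ y).


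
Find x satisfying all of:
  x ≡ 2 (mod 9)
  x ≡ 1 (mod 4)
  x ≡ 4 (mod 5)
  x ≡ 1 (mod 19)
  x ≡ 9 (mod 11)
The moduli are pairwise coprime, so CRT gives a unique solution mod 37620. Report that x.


Product of moduli M = 9 · 4 · 5 · 19 · 11 = 37620.
Merge one congruence at a time:
  Start: x ≡ 2 (mod 9).
  Combine with x ≡ 1 (mod 4); new modulus lcm = 36.
    Write x = 2 + 9·t and substitute into x ≡ 1 (mod 4): 9·t ≡ 1 − 2 = -1 (mod 4).
    Reduce coefficients mod 4: 1·t ≡ 3 (mod 4).
    So t ≡ 3 (mod 4).
    Then x = 2 + 9·3 = 29, valid modulo lcm(9, 4) = 36: x ≡ 29 (mod 36).
  Combine with x ≡ 4 (mod 5); new modulus lcm = 180.
    Write x = 29 + 36·t and substitute into x ≡ 4 (mod 5): 36·t ≡ 4 − 29 = -25 (mod 5).
    Reduce coefficients mod 5: 1·t ≡ 0 (mod 5).
    So t ≡ 0 (mod 5).
    Then x = 29 + 36·0 = 29, valid modulo lcm(36, 5) = 180: x ≡ 29 (mod 180).
  Combine with x ≡ 1 (mod 19); new modulus lcm = 3420.
    Write x = 29 + 180·t and substitute into x ≡ 1 (mod 19): 180·t ≡ 1 − 29 = -28 (mod 19).
    Reduce coefficients mod 19: 9·t ≡ 10 (mod 19).
    The inverse of 9 mod 19 is 17 (since 9·17 = 153 = 8·19 + 1), so t ≡ 17·10 = 170 ≡ 18 (mod 19).
    Then x = 29 + 180·18 = 3269, valid modulo lcm(180, 19) = 3420: x ≡ 3269 (mod 3420).
  Combine with x ≡ 9 (mod 11); new modulus lcm = 37620.
    Write x = 3269 + 3420·t and substitute into x ≡ 9 (mod 11): 3420·t ≡ 9 − 3269 = -3260 (mod 11).
    Reduce coefficients mod 11: 10·t ≡ 7 (mod 11).
    The inverse of 10 mod 11 is 10 (since 10·10 = 100 = 9·11 + 1), so t ≡ 10·7 = 70 ≡ 4 (mod 11).
    Then x = 3269 + 3420·4 = 16949, valid modulo lcm(3420, 11) = 37620: x ≡ 16949 (mod 37620).
Verify against each original: 16949 mod 9 = 2, 16949 mod 4 = 1, 16949 mod 5 = 4, 16949 mod 19 = 1, 16949 mod 11 = 9.

x ≡ 16949 (mod 37620).


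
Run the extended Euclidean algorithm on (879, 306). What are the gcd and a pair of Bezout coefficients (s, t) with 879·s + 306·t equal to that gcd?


Euclidean algorithm on (879, 306) — divide until remainder is 0:
  879 = 2 · 306 + 267
  306 = 1 · 267 + 39
  267 = 6 · 39 + 33
  39 = 1 · 33 + 6
  33 = 5 · 6 + 3
  6 = 2 · 3 + 0
gcd(879, 306) = 3.
Track Bezout coefficients alongside the remainders: start with r₀ = 879 = a·1 + b·0 (s = 1, t = 0) and r₁ = 306 = a·0 + b·1 (s = 0, t = 1); each new remainder r_{k+1} = r_{k-1} − q_k·r_k inherits s_{k+1} = s_{k-1} − q_k·s_k, t_{k+1} = t_{k-1} − q_k·t_k, so r_k = a·s_k + b·t_k at every step:
  q = 2: r = 267, s = 1 − 2·0 = 1, t = 0 − 2·1 = -2  (check: 879·1 + 306·(-2) = 267)
  q = 1: r = 39, s = 0 − 1·1 = -1, t = 1 − 1·(-2) = 3  (check: 879·(-1) + 306·3 = 39)
  q = 6: r = 33, s = 1 − 6·(-1) = 7, t = -2 − 6·3 = -20  (check: 879·7 + 306·(-20) = 33)
  q = 1: r = 6, s = -1 − 1·7 = -8, t = 3 − 1·(-20) = 23  (check: 879·(-8) + 306·23 = 6)
  q = 5: r = 3, s = 7 − 5·(-8) = 47, t = -20 − 5·23 = -135  (check: 879·47 + 306·(-135) = 3)
The row with r = 3 (the gcd) gives the Bezout coefficients s = 47, t = -135.
Result: 879 · (47) + 306 · (-135) = 3.

gcd(879, 306) = 3; s = 47, t = -135 (check: 879·47 + 306·(-135) = 3).


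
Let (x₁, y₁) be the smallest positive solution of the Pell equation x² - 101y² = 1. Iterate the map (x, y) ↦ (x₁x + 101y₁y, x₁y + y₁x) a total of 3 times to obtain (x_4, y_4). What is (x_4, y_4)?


Step 1: Find the fundamental solution (x₁, y₁) of x² - 101y² = 1.
  Expand √101 as a continued fraction. a₀ = ⌊√101⌋ = 10; iterate m_{k+1} = d_k·a_k − m_k, d_{k+1} = (101 − m_{k+1}²)/d_k, a_{k+1} = ⌊(a₀ + m_{k+1})/d_{k+1}⌋ (starting m₀ = 0, d₀ = 1), with convergents p_k = a_k·p_{k-1} + p_{k-2}, q_k = a_k·q_{k-1} + q_{k-2} (p₋₁ = 1, q₋₁ = 0):
  k = 0: a₀ = 10; p₀/q₀ = 10/1; p₀² − 101·q₀² = 100 − 101 = -1.
  k = 1: m = 10, d = 1, a = ⌊(10 + 10)/1⌋ = 20; p/q = (20·10 + 1)/(20·1 + 0) = 201/20; p² − 101·q² = 40401 − 40400 = 1.
  The first convergent with p² − 101·q² = 1 gives the fundamental solution (x₁, y₁) = (201, 20).
Step 2: Apply the recurrence (x_{n+1}, y_{n+1}) = (x₁x_n + 101y₁y_n, x₁y_n + y₁x_n) repeatedly.
  From (x_1, y_1) = (201, 20): x_2 = 201·201 + 101·20·20 = 80801; y_2 = 201·20 + 20·201 = 8040.
  From (x_2, y_2) = (80801, 8040): x_3 = 201·80801 + 101·20·8040 = 32481801; y_3 = 201·8040 + 20·80801 = 3232060.
  From (x_3, y_3) = (32481801, 3232060): x_4 = 201·32481801 + 101·20·3232060 = 13057603201; y_4 = 201·3232060 + 20·32481801 = 1299280080.
Step 3: Verify x_4² - 101·y_4² = 170501001354765446401 - 170501001354765446400 = 1 (should be 1). ✓

(x_1, y_1) = (201, 20); (x_4, y_4) = (13057603201, 1299280080).


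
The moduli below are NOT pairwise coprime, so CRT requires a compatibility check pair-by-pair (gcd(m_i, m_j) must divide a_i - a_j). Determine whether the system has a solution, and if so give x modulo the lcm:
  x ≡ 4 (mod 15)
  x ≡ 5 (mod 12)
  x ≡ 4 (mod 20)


Moduli 15, 12, 20 are not pairwise coprime, so CRT works modulo lcm(m_i) when all pairwise compatibility conditions hold.
Pairwise compatibility: gcd(m_i, m_j) must divide a_i - a_j for every pair.
Merge one congruence at a time:
  Start: x ≡ 4 (mod 15).
  Combine with x ≡ 5 (mod 12): gcd(15, 12) = 3, and 5 - 4 = 1 is NOT divisible by 3.
    ⇒ system is inconsistent (no integer solution).

No solution (the system is inconsistent).


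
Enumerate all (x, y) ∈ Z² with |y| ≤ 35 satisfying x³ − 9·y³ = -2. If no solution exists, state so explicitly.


The equation is x³ - 9y³ = -2. For fixed y, x³ = 9·y³ − 2, so a solution requires the RHS to be a perfect cube.
Strategy: iterate y from -35 to 35, compute RHS = 9·y³ − 2, and check whether it is a (positive or negative) perfect cube.
Check small values of y:
  y = 0: RHS = -2 is not a perfect cube.
  y = 1: RHS = 7 is not a perfect cube.
  y = -1: RHS = -11 is not a perfect cube.
  y = 2: RHS = 70 is not a perfect cube.
  y = -2: RHS = -74 is not a perfect cube.
  y = 3: RHS = 241 is not a perfect cube.
  y = -3: RHS = -245 is not a perfect cube.
Continuing the search up to |y| = 35 finds no solutions either.
No (x, y) in the scanned range satisfies the equation.

No integer solutions with |y| ≤ 35.


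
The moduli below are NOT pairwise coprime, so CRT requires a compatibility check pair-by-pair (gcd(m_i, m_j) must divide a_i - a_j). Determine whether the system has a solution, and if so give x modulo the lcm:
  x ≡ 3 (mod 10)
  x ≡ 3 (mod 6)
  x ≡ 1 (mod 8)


Moduli 10, 6, 8 are not pairwise coprime, so CRT works modulo lcm(m_i) when all pairwise compatibility conditions hold.
Pairwise compatibility: gcd(m_i, m_j) must divide a_i - a_j for every pair.
Merge one congruence at a time:
  Start: x ≡ 3 (mod 10).
  Combine with x ≡ 3 (mod 6): gcd(10, 6) = 2; 3 - 3 = 0, which IS divisible by 2, so compatible.
    Write x = 3 + 10·t and substitute into x ≡ 3 (mod 6): 10·t ≡ 3 − 3 = 0 (mod 6).
    Divide the congruence (and modulus) by g = 2: 5·t ≡ 0 (mod 3).
    Reduce coefficients mod 3: 2·t ≡ 0 (mod 3).
    The inverse of 2 mod 3 is 2 (since 2·2 = 4 = 1·3 + 1), so t ≡ 2·0 = 0 ≡ 0 (mod 3).
    Then x = 3 + 10·0 = 3, valid modulo lcm(10, 6) = 30: x ≡ 3 (mod 30).
  Combine with x ≡ 1 (mod 8): gcd(30, 8) = 2; 1 - 3 = -2, which IS divisible by 2, so compatible.
    Write x = 3 + 30·t and substitute into x ≡ 1 (mod 8): 30·t ≡ 1 − 3 = -2 (mod 8).
    Divide the congruence (and modulus) by g = 2: 15·t ≡ -1 (mod 4).
    Reduce coefficients mod 4: 3·t ≡ 3 (mod 4).
    The inverse of 3 mod 4 is 3 (since 3·3 = 9 = 2·4 + 1), so t ≡ 3·3 = 9 ≡ 1 (mod 4).
    Then x = 3 + 30·1 = 33, valid modulo lcm(30, 8) = 120: x ≡ 33 (mod 120).
Verify: 33 mod 10 = 3, 33 mod 6 = 3, 33 mod 8 = 1.

x ≡ 33 (mod 120).


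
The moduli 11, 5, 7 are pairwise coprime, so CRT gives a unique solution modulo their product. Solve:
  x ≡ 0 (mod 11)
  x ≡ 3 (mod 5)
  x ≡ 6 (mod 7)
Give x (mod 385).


Moduli 11, 5, 7 are pairwise coprime; by CRT there is a unique solution modulo M = 11 · 5 · 7 = 385.
Solve pairwise, accumulating the modulus:
  Start with x ≡ 0 (mod 11).
  Combine with x ≡ 3 (mod 5): since gcd(11, 5) = 1, we get a unique residue mod 55.
    Write x = 0 + 11·t and substitute into x ≡ 3 (mod 5): 11·t ≡ 3 − 0 = 3 (mod 5).
    Reduce coefficients mod 5: 1·t ≡ 3 (mod 5).
    So t ≡ 3 (mod 5).
    Then x = 0 + 11·3 = 33, valid modulo lcm(11, 5) = 55: x ≡ 33 (mod 55).
  Combine with x ≡ 6 (mod 7): since gcd(55, 7) = 1, we get a unique residue mod 385.
    Write x = 33 + 55·t and substitute into x ≡ 6 (mod 7): 55·t ≡ 6 − 33 = -27 (mod 7).
    Reduce coefficients mod 7: 6·t ≡ 1 (mod 7).
    The inverse of 6 mod 7 is 6 (since 6·6 = 36 = 5·7 + 1), so t ≡ 6·1 = 6 ≡ 6 (mod 7).
    Then x = 33 + 55·6 = 363, valid modulo lcm(55, 7) = 385: x ≡ 363 (mod 385).
Verify: 363 mod 11 = 0 ✓, 363 mod 5 = 3 ✓, 363 mod 7 = 6 ✓.

x ≡ 363 (mod 385).


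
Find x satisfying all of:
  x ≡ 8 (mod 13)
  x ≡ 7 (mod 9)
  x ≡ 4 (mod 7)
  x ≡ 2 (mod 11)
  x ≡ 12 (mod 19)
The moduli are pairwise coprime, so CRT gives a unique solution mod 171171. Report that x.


Product of moduli M = 13 · 9 · 7 · 11 · 19 = 171171.
Merge one congruence at a time:
  Start: x ≡ 8 (mod 13).
  Combine with x ≡ 7 (mod 9); new modulus lcm = 117.
    Write x = 8 + 13·t and substitute into x ≡ 7 (mod 9): 13·t ≡ 7 − 8 = -1 (mod 9).
    Reduce coefficients mod 9: 4·t ≡ 8 (mod 9).
    The inverse of 4 mod 9 is 7 (since 4·7 = 28 = 3·9 + 1), so t ≡ 7·8 = 56 ≡ 2 (mod 9).
    Then x = 8 + 13·2 = 34, valid modulo lcm(13, 9) = 117: x ≡ 34 (mod 117).
  Combine with x ≡ 4 (mod 7); new modulus lcm = 819.
    Write x = 34 + 117·t and substitute into x ≡ 4 (mod 7): 117·t ≡ 4 − 34 = -30 (mod 7).
    Reduce coefficients mod 7: 5·t ≡ 5 (mod 7).
    The inverse of 5 mod 7 is 3 (since 5·3 = 15 = 2·7 + 1), so t ≡ 3·5 = 15 ≡ 1 (mod 7).
    Then x = 34 + 117·1 = 151, valid modulo lcm(117, 7) = 819: x ≡ 151 (mod 819).
  Combine with x ≡ 2 (mod 11); new modulus lcm = 9009.
    Write x = 151 + 819·t and substitute into x ≡ 2 (mod 11): 819·t ≡ 2 − 151 = -149 (mod 11).
    Reduce coefficients mod 11: 5·t ≡ 5 (mod 11).
    The inverse of 5 mod 11 is 9 (since 5·9 = 45 = 4·11 + 1), so t ≡ 9·5 = 45 ≡ 1 (mod 11).
    Then x = 151 + 819·1 = 970, valid modulo lcm(819, 11) = 9009: x ≡ 970 (mod 9009).
  Combine with x ≡ 12 (mod 19); new modulus lcm = 171171.
    Write x = 970 + 9009·t and substitute into x ≡ 12 (mod 19): 9009·t ≡ 12 − 970 = -958 (mod 19).
    Reduce coefficients mod 19: 3·t ≡ 11 (mod 19).
    The inverse of 3 mod 19 is 13 (since 3·13 = 39 = 2·19 + 1), so t ≡ 13·11 = 143 ≡ 10 (mod 19).
    Then x = 970 + 9009·10 = 91060, valid modulo lcm(9009, 19) = 171171: x ≡ 91060 (mod 171171).
Verify against each original: 91060 mod 13 = 8, 91060 mod 9 = 7, 91060 mod 7 = 4, 91060 mod 11 = 2, 91060 mod 19 = 12.

x ≡ 91060 (mod 171171).


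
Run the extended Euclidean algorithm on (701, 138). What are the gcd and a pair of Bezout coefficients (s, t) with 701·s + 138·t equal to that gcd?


Euclidean algorithm on (701, 138) — divide until remainder is 0:
  701 = 5 · 138 + 11
  138 = 12 · 11 + 6
  11 = 1 · 6 + 5
  6 = 1 · 5 + 1
  5 = 5 · 1 + 0
gcd(701, 138) = 1.
Track Bezout coefficients alongside the remainders: start with r₀ = 701 = a·1 + b·0 (s = 1, t = 0) and r₁ = 138 = a·0 + b·1 (s = 0, t = 1); each new remainder r_{k+1} = r_{k-1} − q_k·r_k inherits s_{k+1} = s_{k-1} − q_k·s_k, t_{k+1} = t_{k-1} − q_k·t_k, so r_k = a·s_k + b·t_k at every step:
  q = 5: r = 11, s = 1 − 5·0 = 1, t = 0 − 5·1 = -5  (check: 701·1 + 138·(-5) = 11)
  q = 12: r = 6, s = 0 − 12·1 = -12, t = 1 − 12·(-5) = 61  (check: 701·(-12) + 138·61 = 6)
  q = 1: r = 5, s = 1 − 1·(-12) = 13, t = -5 − 1·61 = -66  (check: 701·13 + 138·(-66) = 5)
  q = 1: r = 1, s = -12 − 1·13 = -25, t = 61 − 1·(-66) = 127  (check: 701·(-25) + 138·127 = 1)
The row with r = 1 (the gcd) gives the Bezout coefficients s = -25, t = 127.
Result: 701 · (-25) + 138 · (127) = 1.

gcd(701, 138) = 1; s = -25, t = 127 (check: 701·(-25) + 138·127 = 1).
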